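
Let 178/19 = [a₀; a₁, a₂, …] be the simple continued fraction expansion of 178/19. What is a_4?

2

178 = 9·19 + 7, so a_0 = 9
19 = 2·7 + 5, so a_1 = 2
7 = 1·5 + 2, so a_2 = 1
5 = 2·2 + 1, so a_3 = 2
2 = 2·1 + 0, so a_4 = 2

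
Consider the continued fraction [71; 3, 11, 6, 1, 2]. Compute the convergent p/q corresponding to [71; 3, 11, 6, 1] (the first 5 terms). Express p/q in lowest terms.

Starting at the tail and folding back:
Start with 1.
6 + 1/(1/1) = 6 + 1/1 = 7/1
11 + 1/(7/1) = 11 + 1/7 = 78/7
3 + 1/(78/7) = 3 + 7/78 = 241/78
71 + 1/(241/78) = 71 + 78/241 = 17189/241

17189/241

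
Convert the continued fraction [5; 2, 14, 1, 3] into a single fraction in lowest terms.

Work from the innermost term outward:
Start with 3.
1 + 1/(3/1) = 1 + 1/3 = 4/3
14 + 1/(4/3) = 14 + 3/4 = 59/4
2 + 1/(59/4) = 2 + 4/59 = 122/59
5 + 1/(122/59) = 5 + 59/122 = 669/122

669/122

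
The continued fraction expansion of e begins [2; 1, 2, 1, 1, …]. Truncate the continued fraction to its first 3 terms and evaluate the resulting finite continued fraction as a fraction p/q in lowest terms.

a_0 = 2: 2/1
a_1 = 1: 3/1
a_2 = 2: 8/3

8/3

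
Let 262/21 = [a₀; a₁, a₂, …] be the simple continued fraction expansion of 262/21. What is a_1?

2

Run the Euclidean algorithm, recording each quotient:
262 = 12·21 + 10, so a_0 = 12
21 = 2·10 + 1, so a_1 = 2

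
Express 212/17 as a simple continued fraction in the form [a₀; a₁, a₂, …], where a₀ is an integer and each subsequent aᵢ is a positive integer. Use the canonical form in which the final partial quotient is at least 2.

Repeatedly divide and take the remainder:
212 ÷ 17 → quotient 12, remainder 8
17 ÷ 8 → quotient 2, remainder 1
8 ÷ 1 → quotient 8, remainder 0

[12; 2, 8]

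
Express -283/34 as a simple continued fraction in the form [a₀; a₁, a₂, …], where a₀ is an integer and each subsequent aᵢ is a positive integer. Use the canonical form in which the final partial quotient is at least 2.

[-9; 1, 2, 11]

⌊-283/34⌋ = -9, remainder 23
⌊34/23⌋ = 1, remainder 11
⌊23/11⌋ = 2, remainder 1
⌊11/1⌋ = 11, remainder 0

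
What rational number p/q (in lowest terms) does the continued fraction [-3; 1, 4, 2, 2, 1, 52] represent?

Start with 52.
1 + 1/(52/1) = 1 + 1/52 = 53/52
2 + 1/(53/52) = 2 + 52/53 = 158/53
2 + 1/(158/53) = 2 + 53/158 = 369/158
4 + 1/(369/158) = 4 + 158/369 = 1634/369
1 + 1/(1634/369) = 1 + 369/1634 = 2003/1634
-3 + 1/(2003/1634) = -3 + 1634/2003 = -4375/2003

-4375/2003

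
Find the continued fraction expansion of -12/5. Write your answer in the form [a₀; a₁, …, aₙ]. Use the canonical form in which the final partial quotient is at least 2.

[-3; 1, 1, 2]

Apply division with remainder until the remainder is 0:
-12 ÷ 5 → quotient -3, remainder 3
5 ÷ 3 → quotient 1, remainder 2
3 ÷ 2 → quotient 1, remainder 1
2 ÷ 1 → quotient 2, remainder 0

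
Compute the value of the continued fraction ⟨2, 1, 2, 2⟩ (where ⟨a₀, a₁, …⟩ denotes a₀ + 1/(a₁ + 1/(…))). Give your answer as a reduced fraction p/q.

19/7

a_0 = 2: 2/1
a_1 = 1: 3/1
a_2 = 2: 8/3
a_3 = 2: 19/7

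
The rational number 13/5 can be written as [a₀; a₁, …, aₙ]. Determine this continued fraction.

[2; 1, 1, 2]

⌊13/5⌋ = 2, remainder 3
⌊5/3⌋ = 1, remainder 2
⌊3/2⌋ = 1, remainder 1
⌊2/1⌋ = 2, remainder 0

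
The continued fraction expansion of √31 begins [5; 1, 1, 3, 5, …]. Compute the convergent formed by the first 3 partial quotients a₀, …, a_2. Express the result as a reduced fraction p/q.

Compute successive convergents:
a_0 = 5: 5/1
a_1 = 1: 6/1
a_2 = 1: 11/2

11/2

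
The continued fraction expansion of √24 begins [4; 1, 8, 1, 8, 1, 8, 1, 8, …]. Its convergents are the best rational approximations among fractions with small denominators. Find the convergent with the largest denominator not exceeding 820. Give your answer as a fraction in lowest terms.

485/99

a_0 = 4: 4/1  (≤ bound)
a_1 = 1: 5/1  (≤ bound)
a_2 = 8: 44/9  (≤ bound)
a_3 = 1: 49/10  (≤ bound)
a_4 = 8: 436/89  (≤ bound)
a_5 = 1: 485/99  (≤ bound)
a_6 = 8: 4316/881  (> 820, stop)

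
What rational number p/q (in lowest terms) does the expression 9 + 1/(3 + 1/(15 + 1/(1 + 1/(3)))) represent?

1800/193

Starting at the tail and folding back:
Start with 3.
1 + 1/(3/1) = 1 + 1/3 = 4/3
15 + 1/(4/3) = 15 + 3/4 = 63/4
3 + 1/(63/4) = 3 + 4/63 = 193/63
9 + 1/(193/63) = 9 + 63/193 = 1800/193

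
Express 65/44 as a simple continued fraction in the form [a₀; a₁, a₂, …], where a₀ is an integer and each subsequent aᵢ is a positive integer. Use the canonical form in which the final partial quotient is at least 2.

65 ÷ 44 → quotient 1, remainder 21
44 ÷ 21 → quotient 2, remainder 2
21 ÷ 2 → quotient 10, remainder 1
2 ÷ 1 → quotient 2, remainder 0

[1; 2, 10, 2]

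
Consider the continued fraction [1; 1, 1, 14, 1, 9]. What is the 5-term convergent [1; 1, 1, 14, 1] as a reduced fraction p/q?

47/31

Work from the innermost term outward:
Start with 1.
14 + 1/(1/1) = 14 + 1/1 = 15/1
1 + 1/(15/1) = 1 + 1/15 = 16/15
1 + 1/(16/15) = 1 + 15/16 = 31/16
1 + 1/(31/16) = 1 + 16/31 = 47/31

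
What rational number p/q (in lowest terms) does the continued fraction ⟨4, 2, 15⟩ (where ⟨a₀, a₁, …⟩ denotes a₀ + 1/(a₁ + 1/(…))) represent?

Start with 15.
2 + 1/(15/1) = 2 + 1/15 = 31/15
4 + 1/(31/15) = 4 + 15/31 = 139/31

139/31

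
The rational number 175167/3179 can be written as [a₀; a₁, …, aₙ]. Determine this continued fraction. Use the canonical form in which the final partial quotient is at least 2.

Repeatedly divide and take the remainder:
175167 ÷ 3179 → quotient 55, remainder 322
3179 ÷ 322 → quotient 9, remainder 281
322 ÷ 281 → quotient 1, remainder 41
281 ÷ 41 → quotient 6, remainder 35
41 ÷ 35 → quotient 1, remainder 6
35 ÷ 6 → quotient 5, remainder 5
6 ÷ 5 → quotient 1, remainder 1
5 ÷ 1 → quotient 5, remainder 0

[55; 9, 1, 6, 1, 5, 1, 5]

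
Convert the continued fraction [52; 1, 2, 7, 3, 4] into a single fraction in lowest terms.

15699/298

Compute successive convergents:
a_0 = 52: 52/1
a_1 = 1: 53/1
a_2 = 2: 158/3
a_3 = 7: 1159/22
a_4 = 3: 3635/69
a_5 = 4: 15699/298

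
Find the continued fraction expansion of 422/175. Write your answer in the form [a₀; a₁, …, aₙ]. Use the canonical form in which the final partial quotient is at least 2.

⌊422/175⌋ = 2, remainder 72
⌊175/72⌋ = 2, remainder 31
⌊72/31⌋ = 2, remainder 10
⌊31/10⌋ = 3, remainder 1
⌊10/1⌋ = 10, remainder 0

[2; 2, 2, 3, 10]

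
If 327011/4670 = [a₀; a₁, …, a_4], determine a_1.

327011 = 70·4670 + 111, so a_0 = 70
4670 = 42·111 + 8, so a_1 = 42

42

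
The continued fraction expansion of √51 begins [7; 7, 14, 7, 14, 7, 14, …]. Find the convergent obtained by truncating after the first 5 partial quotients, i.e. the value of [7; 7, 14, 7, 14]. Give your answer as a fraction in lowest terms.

70693/9899

Build up convergents one term at a time:
a_0 = 7: 7/1
a_1 = 7: 50/7
a_2 = 14: 707/99
a_3 = 7: 4999/700
a_4 = 14: 70693/9899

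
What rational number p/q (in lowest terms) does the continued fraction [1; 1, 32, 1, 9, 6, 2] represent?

8818/4475

Work from the innermost term outward:
Start with 2.
6 + 1/(2/1) = 6 + 1/2 = 13/2
9 + 1/(13/2) = 9 + 2/13 = 119/13
1 + 1/(119/13) = 1 + 13/119 = 132/119
32 + 1/(132/119) = 32 + 119/132 = 4343/132
1 + 1/(4343/132) = 1 + 132/4343 = 4475/4343
1 + 1/(4475/4343) = 1 + 4343/4475 = 8818/4475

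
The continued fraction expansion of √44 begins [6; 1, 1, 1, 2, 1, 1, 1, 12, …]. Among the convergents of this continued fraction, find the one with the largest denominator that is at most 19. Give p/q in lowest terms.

126/19

List convergents until the denominator exceeds the bound:
a_0 = 6: 6/1  (≤ bound)
a_1 = 1: 7/1  (≤ bound)
a_2 = 1: 13/2  (≤ bound)
a_3 = 1: 20/3  (≤ bound)
a_4 = 2: 53/8  (≤ bound)
a_5 = 1: 73/11  (≤ bound)
a_6 = 1: 126/19  (≤ bound)
a_7 = 1: 199/30  (> 19, stop)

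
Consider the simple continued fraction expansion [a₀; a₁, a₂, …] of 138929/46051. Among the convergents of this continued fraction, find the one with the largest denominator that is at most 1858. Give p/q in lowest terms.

5192/1721

List convergents until the denominator exceeds the bound:
a_0 = 3: 3/1  (≤ bound)
a_1 = 59: 178/59  (≤ bound)
a_2 = 2: 359/119  (≤ bound)
a_3 = 1: 537/178  (≤ bound)
a_4 = 9: 5192/1721  (≤ bound)
a_5 = 1: 5729/1899  (> 1858, stop)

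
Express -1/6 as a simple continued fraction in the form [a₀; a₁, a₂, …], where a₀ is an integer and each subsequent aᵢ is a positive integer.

[-1; 1, 5]

Apply division with remainder until the remainder is 0:
-1 = -1·6 + 5, so a_0 = -1
6 = 1·5 + 1, so a_1 = 1
5 = 5·1 + 0, so a_2 = 5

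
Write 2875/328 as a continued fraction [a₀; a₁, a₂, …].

[8; 1, 3, 3, 1, 5, 1, 2]

2875 ÷ 328 → quotient 8, remainder 251
328 ÷ 251 → quotient 1, remainder 77
251 ÷ 77 → quotient 3, remainder 20
77 ÷ 20 → quotient 3, remainder 17
20 ÷ 17 → quotient 1, remainder 3
17 ÷ 3 → quotient 5, remainder 2
3 ÷ 2 → quotient 1, remainder 1
2 ÷ 1 → quotient 2, remainder 0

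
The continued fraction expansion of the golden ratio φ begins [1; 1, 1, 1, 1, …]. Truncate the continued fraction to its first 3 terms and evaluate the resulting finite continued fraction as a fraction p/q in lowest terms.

3/2

Start with 1.
1 + 1/(1/1) = 1 + 1/1 = 2/1
1 + 1/(2/1) = 1 + 1/2 = 3/2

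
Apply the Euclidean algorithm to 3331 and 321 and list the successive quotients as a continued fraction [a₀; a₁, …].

3331 = 10·321 + 121, so a_0 = 10
321 = 2·121 + 79, so a_1 = 2
121 = 1·79 + 42, so a_2 = 1
79 = 1·42 + 37, so a_3 = 1
42 = 1·37 + 5, so a_4 = 1
37 = 7·5 + 2, so a_5 = 7
5 = 2·2 + 1, so a_6 = 2
2 = 2·1 + 0, so a_7 = 2

[10; 2, 1, 1, 1, 7, 2, 2]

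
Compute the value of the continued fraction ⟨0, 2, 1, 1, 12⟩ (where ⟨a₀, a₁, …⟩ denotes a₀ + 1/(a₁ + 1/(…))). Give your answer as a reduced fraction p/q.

25/63

Compute successive convergents:
a_0 = 0: 0/1
a_1 = 2: 1/2
a_2 = 1: 1/3
a_3 = 1: 2/5
a_4 = 12: 25/63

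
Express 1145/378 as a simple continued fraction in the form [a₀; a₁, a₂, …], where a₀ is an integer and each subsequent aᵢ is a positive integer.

Repeatedly divide and take the remainder:
1145 ÷ 378 → quotient 3, remainder 11
378 ÷ 11 → quotient 34, remainder 4
11 ÷ 4 → quotient 2, remainder 3
4 ÷ 3 → quotient 1, remainder 1
3 ÷ 1 → quotient 3, remainder 0

[3; 34, 2, 1, 3]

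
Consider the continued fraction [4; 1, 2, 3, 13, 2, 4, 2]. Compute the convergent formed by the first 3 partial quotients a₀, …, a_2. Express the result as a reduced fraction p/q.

a_0 = 4: 4/1
a_1 = 1: 5/1
a_2 = 2: 14/3

14/3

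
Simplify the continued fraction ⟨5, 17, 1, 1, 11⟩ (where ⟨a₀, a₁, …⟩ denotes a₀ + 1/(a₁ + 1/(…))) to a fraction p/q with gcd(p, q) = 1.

2038/403

Collapse the nested fraction from the inside out:
Start with 11.
1 + 1/(11/1) = 1 + 1/11 = 12/11
1 + 1/(12/11) = 1 + 11/12 = 23/12
17 + 1/(23/12) = 17 + 12/23 = 403/23
5 + 1/(403/23) = 5 + 23/403 = 2038/403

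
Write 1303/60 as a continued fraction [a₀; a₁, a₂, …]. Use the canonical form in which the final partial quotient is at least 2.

[21; 1, 2, 1, 1, 8]

1303 = 21·60 + 43, so a_0 = 21
60 = 1·43 + 17, so a_1 = 1
43 = 2·17 + 9, so a_2 = 2
17 = 1·9 + 8, so a_3 = 1
9 = 1·8 + 1, so a_4 = 1
8 = 8·1 + 0, so a_5 = 8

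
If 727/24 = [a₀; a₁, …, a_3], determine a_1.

Apply division with remainder until the remainder is 0:
⌊727/24⌋ = 30, remainder 7
⌊24/7⌋ = 3, remainder 3

3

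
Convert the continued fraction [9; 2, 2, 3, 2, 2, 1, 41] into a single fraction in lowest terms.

52595/5589

Start with 41.
1 + 1/(41/1) = 1 + 1/41 = 42/41
2 + 1/(42/41) = 2 + 41/42 = 125/42
2 + 1/(125/42) = 2 + 42/125 = 292/125
3 + 1/(292/125) = 3 + 125/292 = 1001/292
2 + 1/(1001/292) = 2 + 292/1001 = 2294/1001
2 + 1/(2294/1001) = 2 + 1001/2294 = 5589/2294
9 + 1/(5589/2294) = 9 + 2294/5589 = 52595/5589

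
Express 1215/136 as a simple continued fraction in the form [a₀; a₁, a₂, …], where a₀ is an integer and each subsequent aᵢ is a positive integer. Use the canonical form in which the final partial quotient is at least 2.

⌊1215/136⌋ = 8, remainder 127
⌊136/127⌋ = 1, remainder 9
⌊127/9⌋ = 14, remainder 1
⌊9/1⌋ = 9, remainder 0

[8; 1, 14, 9]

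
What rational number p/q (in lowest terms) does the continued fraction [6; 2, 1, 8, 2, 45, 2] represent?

a_0 = 6: 6/1
a_1 = 2: 13/2
a_2 = 1: 19/3
a_3 = 8: 165/26
a_4 = 2: 349/55
a_5 = 45: 15870/2501
a_6 = 2: 32089/5057

32089/5057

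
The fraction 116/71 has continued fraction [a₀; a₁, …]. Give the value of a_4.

Repeatedly divide and take the remainder:
⌊116/71⌋ = 1, remainder 45
⌊71/45⌋ = 1, remainder 26
⌊45/26⌋ = 1, remainder 19
⌊26/19⌋ = 1, remainder 7
⌊19/7⌋ = 2, remainder 5

2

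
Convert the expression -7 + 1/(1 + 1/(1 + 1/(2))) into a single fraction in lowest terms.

-32/5

Use the convergent recurrence hₖ = aₖ·hₖ₋₁ + hₖ₋₂ (and likewise for the denominators kₖ):
a_0 = -7: -7/1
a_1 = 1: -6/1
a_2 = 1: -13/2
a_3 = 2: -32/5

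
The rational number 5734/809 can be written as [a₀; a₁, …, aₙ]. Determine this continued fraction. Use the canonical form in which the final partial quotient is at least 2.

[7; 11, 2, 1, 1, 6, 2]

⌊5734/809⌋ = 7, remainder 71
⌊809/71⌋ = 11, remainder 28
⌊71/28⌋ = 2, remainder 15
⌊28/15⌋ = 1, remainder 13
⌊15/13⌋ = 1, remainder 2
⌊13/2⌋ = 6, remainder 1
⌊2/1⌋ = 2, remainder 0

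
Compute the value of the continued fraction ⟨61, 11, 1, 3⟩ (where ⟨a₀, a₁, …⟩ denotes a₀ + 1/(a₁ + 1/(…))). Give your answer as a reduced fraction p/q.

2871/47

a_0 = 61: 61/1
a_1 = 11: 672/11
a_2 = 1: 733/12
a_3 = 3: 2871/47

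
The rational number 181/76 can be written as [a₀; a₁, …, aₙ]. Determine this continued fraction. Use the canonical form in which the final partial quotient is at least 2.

[2; 2, 1, 1, 1, 1, 1, 3]

Run the Euclidean algorithm, recording each quotient:
181 = 2·76 + 29, so a_0 = 2
76 = 2·29 + 18, so a_1 = 2
29 = 1·18 + 11, so a_2 = 1
18 = 1·11 + 7, so a_3 = 1
11 = 1·7 + 4, so a_4 = 1
7 = 1·4 + 3, so a_5 = 1
4 = 1·3 + 1, so a_6 = 1
3 = 3·1 + 0, so a_7 = 3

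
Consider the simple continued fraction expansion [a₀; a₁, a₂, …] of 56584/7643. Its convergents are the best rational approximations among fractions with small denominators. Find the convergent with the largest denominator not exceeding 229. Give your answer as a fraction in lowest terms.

881/119

a_0 = 7: 7/1  (≤ bound)
a_1 = 2: 15/2  (≤ bound)
a_2 = 2: 37/5  (≤ bound)
a_3 = 11: 422/57  (≤ bound)
a_4 = 2: 881/119  (≤ bound)
a_5 = 4: 3946/533  (> 229, stop)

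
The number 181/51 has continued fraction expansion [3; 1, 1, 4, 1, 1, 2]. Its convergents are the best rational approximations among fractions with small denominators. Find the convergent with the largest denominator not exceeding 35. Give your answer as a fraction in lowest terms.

List convergents until the denominator exceeds the bound:
a_0 = 3: 3/1  (≤ bound)
a_1 = 1: 4/1  (≤ bound)
a_2 = 1: 7/2  (≤ bound)
a_3 = 4: 32/9  (≤ bound)
a_4 = 1: 39/11  (≤ bound)
a_5 = 1: 71/20  (≤ bound)
a_6 = 2: 181/51  (> 35, stop)

71/20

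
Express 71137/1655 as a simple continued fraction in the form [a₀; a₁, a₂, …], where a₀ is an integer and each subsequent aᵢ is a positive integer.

71137 = 42·1655 + 1627, so a_0 = 42
1655 = 1·1627 + 28, so a_1 = 1
1627 = 58·28 + 3, so a_2 = 58
28 = 9·3 + 1, so a_3 = 9
3 = 3·1 + 0, so a_4 = 3

[42; 1, 58, 9, 3]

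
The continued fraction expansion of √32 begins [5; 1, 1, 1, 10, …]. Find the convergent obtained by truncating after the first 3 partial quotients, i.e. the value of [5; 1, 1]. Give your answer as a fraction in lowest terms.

11/2

Start with 1.
1 + 1/(1/1) = 1 + 1/1 = 2/1
5 + 1/(2/1) = 5 + 1/2 = 11/2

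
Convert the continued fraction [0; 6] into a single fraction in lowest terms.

Build up convergents one term at a time:
a_0 = 0: 0/1
a_1 = 6: 1/6

1/6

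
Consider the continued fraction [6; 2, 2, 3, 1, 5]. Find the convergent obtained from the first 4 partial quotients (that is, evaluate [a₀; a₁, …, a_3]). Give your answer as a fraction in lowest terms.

Start with 3.
2 + 1/(3/1) = 2 + 1/3 = 7/3
2 + 1/(7/3) = 2 + 3/7 = 17/7
6 + 1/(17/7) = 6 + 7/17 = 109/17

109/17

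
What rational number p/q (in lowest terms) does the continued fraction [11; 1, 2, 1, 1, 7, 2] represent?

Starting at the tail and folding back:
Start with 2.
7 + 1/(2/1) = 7 + 1/2 = 15/2
1 + 1/(15/2) = 1 + 2/15 = 17/15
1 + 1/(17/15) = 1 + 15/17 = 32/17
2 + 1/(32/17) = 2 + 17/32 = 81/32
1 + 1/(81/32) = 1 + 32/81 = 113/81
11 + 1/(113/81) = 11 + 81/113 = 1324/113

1324/113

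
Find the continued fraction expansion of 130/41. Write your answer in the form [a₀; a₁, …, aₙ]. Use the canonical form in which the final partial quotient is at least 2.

130 ÷ 41 → quotient 3, remainder 7
41 ÷ 7 → quotient 5, remainder 6
7 ÷ 6 → quotient 1, remainder 1
6 ÷ 1 → quotient 6, remainder 0

[3; 5, 1, 6]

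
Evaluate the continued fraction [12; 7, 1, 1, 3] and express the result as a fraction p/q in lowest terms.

a_0 = 12: 12/1
a_1 = 7: 85/7
a_2 = 1: 97/8
a_3 = 1: 182/15
a_4 = 3: 643/53

643/53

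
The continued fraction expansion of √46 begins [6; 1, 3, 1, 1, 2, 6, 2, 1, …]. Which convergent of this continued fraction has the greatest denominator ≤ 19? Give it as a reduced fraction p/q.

61/9

List convergents until the denominator exceeds the bound:
a_0 = 6: 6/1  (≤ bound)
a_1 = 1: 7/1  (≤ bound)
a_2 = 3: 27/4  (≤ bound)
a_3 = 1: 34/5  (≤ bound)
a_4 = 1: 61/9  (≤ bound)
a_5 = 2: 156/23  (> 19, stop)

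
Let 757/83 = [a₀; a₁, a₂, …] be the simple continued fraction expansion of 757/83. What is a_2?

757 = 9·83 + 10, so a_0 = 9
83 = 8·10 + 3, so a_1 = 8
10 = 3·3 + 1, so a_2 = 3

3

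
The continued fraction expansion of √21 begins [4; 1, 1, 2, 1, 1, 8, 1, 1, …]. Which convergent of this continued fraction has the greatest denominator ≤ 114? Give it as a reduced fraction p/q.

List convergents until the denominator exceeds the bound:
a_0 = 4: 4/1  (≤ bound)
a_1 = 1: 5/1  (≤ bound)
a_2 = 1: 9/2  (≤ bound)
a_3 = 2: 23/5  (≤ bound)
a_4 = 1: 32/7  (≤ bound)
a_5 = 1: 55/12  (≤ bound)
a_6 = 8: 472/103  (≤ bound)
a_7 = 1: 527/115  (> 114, stop)

472/103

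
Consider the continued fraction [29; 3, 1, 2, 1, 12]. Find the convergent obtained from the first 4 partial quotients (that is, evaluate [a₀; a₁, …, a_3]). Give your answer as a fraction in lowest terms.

322/11

Starting at the tail and folding back:
Start with 2.
1 + 1/(2/1) = 1 + 1/2 = 3/2
3 + 1/(3/2) = 3 + 2/3 = 11/3
29 + 1/(11/3) = 29 + 3/11 = 322/11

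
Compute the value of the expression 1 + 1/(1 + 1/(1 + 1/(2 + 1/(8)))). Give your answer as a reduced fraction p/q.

a_0 = 1: 1/1
a_1 = 1: 2/1
a_2 = 1: 3/2
a_3 = 2: 8/5
a_4 = 8: 67/42

67/42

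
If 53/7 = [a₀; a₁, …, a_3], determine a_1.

1

⌊53/7⌋ = 7, remainder 4
⌊7/4⌋ = 1, remainder 3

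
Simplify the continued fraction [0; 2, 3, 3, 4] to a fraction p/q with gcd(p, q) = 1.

Compute successive convergents:
a_0 = 0: 0/1
a_1 = 2: 1/2
a_2 = 3: 3/7
a_3 = 3: 10/23
a_4 = 4: 43/99

43/99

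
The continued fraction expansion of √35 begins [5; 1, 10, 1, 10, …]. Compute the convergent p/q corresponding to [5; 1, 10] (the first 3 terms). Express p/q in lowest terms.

65/11

a_0 = 5: 5/1
a_1 = 1: 6/1
a_2 = 10: 65/11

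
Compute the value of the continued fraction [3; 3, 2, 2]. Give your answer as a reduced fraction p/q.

56/17

a_0 = 3: 3/1
a_1 = 3: 10/3
a_2 = 2: 23/7
a_3 = 2: 56/17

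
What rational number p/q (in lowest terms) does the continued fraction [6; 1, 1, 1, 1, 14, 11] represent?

Work from the innermost term outward:
Start with 11.
14 + 1/(11/1) = 14 + 1/11 = 155/11
1 + 1/(155/11) = 1 + 11/155 = 166/155
1 + 1/(166/155) = 1 + 155/166 = 321/166
1 + 1/(321/166) = 1 + 166/321 = 487/321
1 + 1/(487/321) = 1 + 321/487 = 808/487
6 + 1/(808/487) = 6 + 487/808 = 5335/808

5335/808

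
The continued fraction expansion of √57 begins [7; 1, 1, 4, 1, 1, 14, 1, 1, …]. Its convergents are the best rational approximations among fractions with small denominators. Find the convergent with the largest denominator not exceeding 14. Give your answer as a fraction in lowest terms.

a_0 = 7: 7/1  (≤ bound)
a_1 = 1: 8/1  (≤ bound)
a_2 = 1: 15/2  (≤ bound)
a_3 = 4: 68/9  (≤ bound)
a_4 = 1: 83/11  (≤ bound)
a_5 = 1: 151/20  (> 14, stop)

83/11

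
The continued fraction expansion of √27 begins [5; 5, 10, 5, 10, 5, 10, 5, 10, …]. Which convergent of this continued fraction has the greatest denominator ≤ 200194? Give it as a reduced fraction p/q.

716035/137801

a_0 = 5: 5/1  (≤ bound)
a_1 = 5: 26/5  (≤ bound)
a_2 = 10: 265/51  (≤ bound)
a_3 = 5: 1351/260  (≤ bound)
a_4 = 10: 13775/2651  (≤ bound)
a_5 = 5: 70226/13515  (≤ bound)
a_6 = 10: 716035/137801  (≤ bound)
a_7 = 5: 3650401/702520  (> 200194, stop)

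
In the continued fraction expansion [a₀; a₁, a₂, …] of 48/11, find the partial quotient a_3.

3

48 = 4·11 + 4, so a_0 = 4
11 = 2·4 + 3, so a_1 = 2
4 = 1·3 + 1, so a_2 = 1
3 = 3·1 + 0, so a_3 = 3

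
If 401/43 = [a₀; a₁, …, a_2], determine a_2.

Repeatedly divide and take the remainder:
401 = 9·43 + 14, so a_0 = 9
43 = 3·14 + 1, so a_1 = 3
14 = 14·1 + 0, so a_2 = 14

14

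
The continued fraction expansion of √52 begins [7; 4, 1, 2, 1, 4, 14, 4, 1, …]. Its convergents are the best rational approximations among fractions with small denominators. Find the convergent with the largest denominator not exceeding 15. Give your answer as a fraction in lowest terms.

101/14

a_0 = 7: 7/1  (≤ bound)
a_1 = 4: 29/4  (≤ bound)
a_2 = 1: 36/5  (≤ bound)
a_3 = 2: 101/14  (≤ bound)
a_4 = 1: 137/19  (> 15, stop)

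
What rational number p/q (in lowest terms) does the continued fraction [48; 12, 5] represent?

Build up convergents one term at a time:
a_0 = 48: 48/1
a_1 = 12: 577/12
a_2 = 5: 2933/61

2933/61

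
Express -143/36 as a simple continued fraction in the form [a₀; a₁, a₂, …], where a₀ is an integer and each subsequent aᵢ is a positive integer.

-143 ÷ 36 → quotient -4, remainder 1
36 ÷ 1 → quotient 36, remainder 0

[-4; 36]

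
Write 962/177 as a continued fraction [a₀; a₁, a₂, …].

[5; 2, 3, 2, 1, 7]

962 ÷ 177 → quotient 5, remainder 77
177 ÷ 77 → quotient 2, remainder 23
77 ÷ 23 → quotient 3, remainder 8
23 ÷ 8 → quotient 2, remainder 7
8 ÷ 7 → quotient 1, remainder 1
7 ÷ 1 → quotient 7, remainder 0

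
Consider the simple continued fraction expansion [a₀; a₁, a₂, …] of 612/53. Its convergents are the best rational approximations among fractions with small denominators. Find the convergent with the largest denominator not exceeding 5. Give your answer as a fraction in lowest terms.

23/2

List convergents until the denominator exceeds the bound:
a_0 = 11: 11/1  (≤ bound)
a_1 = 1: 12/1  (≤ bound)
a_2 = 1: 23/2  (≤ bound)
a_3 = 4: 104/9  (> 5, stop)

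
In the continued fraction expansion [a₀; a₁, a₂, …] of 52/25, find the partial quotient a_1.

Repeatedly divide and take the remainder:
⌊52/25⌋ = 2, remainder 2
⌊25/2⌋ = 12, remainder 1

12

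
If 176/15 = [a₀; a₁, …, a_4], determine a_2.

Repeatedly divide and take the remainder:
176 ÷ 15 → quotient 11, remainder 11
15 ÷ 11 → quotient 1, remainder 4
11 ÷ 4 → quotient 2, remainder 3

2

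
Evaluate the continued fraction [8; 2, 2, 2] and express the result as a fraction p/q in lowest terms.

a_0 = 8: 8/1
a_1 = 2: 17/2
a_2 = 2: 42/5
a_3 = 2: 101/12

101/12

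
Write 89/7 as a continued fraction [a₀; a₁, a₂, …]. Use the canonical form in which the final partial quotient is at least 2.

[12; 1, 2, 2]

89 = 12·7 + 5, so a_0 = 12
7 = 1·5 + 2, so a_1 = 1
5 = 2·2 + 1, so a_2 = 2
2 = 2·1 + 0, so a_3 = 2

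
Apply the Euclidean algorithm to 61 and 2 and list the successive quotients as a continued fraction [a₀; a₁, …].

[30; 2]

⌊61/2⌋ = 30, remainder 1
⌊2/1⌋ = 2, remainder 0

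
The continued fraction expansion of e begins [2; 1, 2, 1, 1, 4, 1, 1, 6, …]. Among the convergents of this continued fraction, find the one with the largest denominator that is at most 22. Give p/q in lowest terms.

a_0 = 2: 2/1  (≤ bound)
a_1 = 1: 3/1  (≤ bound)
a_2 = 2: 8/3  (≤ bound)
a_3 = 1: 11/4  (≤ bound)
a_4 = 1: 19/7  (≤ bound)
a_5 = 4: 87/32  (> 22, stop)

19/7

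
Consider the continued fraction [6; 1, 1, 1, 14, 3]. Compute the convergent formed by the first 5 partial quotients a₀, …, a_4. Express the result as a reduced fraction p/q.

Collapse the nested fraction from the inside out:
Start with 14.
1 + 1/(14/1) = 1 + 1/14 = 15/14
1 + 1/(15/14) = 1 + 14/15 = 29/15
1 + 1/(29/15) = 1 + 15/29 = 44/29
6 + 1/(44/29) = 6 + 29/44 = 293/44

293/44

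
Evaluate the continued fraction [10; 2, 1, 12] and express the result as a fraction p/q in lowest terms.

393/38

Use the convergent recurrence hₖ = aₖ·hₖ₋₁ + hₖ₋₂ (and likewise for the denominators kₖ):
a_0 = 10: 10/1
a_1 = 2: 21/2
a_2 = 1: 31/3
a_3 = 12: 393/38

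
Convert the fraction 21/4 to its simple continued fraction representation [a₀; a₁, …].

[5; 4]

⌊21/4⌋ = 5, remainder 1
⌊4/1⌋ = 4, remainder 0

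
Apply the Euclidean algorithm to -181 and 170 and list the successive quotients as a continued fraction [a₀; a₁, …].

[-2; 1, 14, 2, 5]

Run the Euclidean algorithm, recording each quotient:
-181 = -2·170 + 159, so a_0 = -2
170 = 1·159 + 11, so a_1 = 1
159 = 14·11 + 5, so a_2 = 14
11 = 2·5 + 1, so a_3 = 2
5 = 5·1 + 0, so a_4 = 5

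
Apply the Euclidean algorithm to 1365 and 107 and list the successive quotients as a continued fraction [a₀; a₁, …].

Apply division with remainder until the remainder is 0:
⌊1365/107⌋ = 12, remainder 81
⌊107/81⌋ = 1, remainder 26
⌊81/26⌋ = 3, remainder 3
⌊26/3⌋ = 8, remainder 2
⌊3/2⌋ = 1, remainder 1
⌊2/1⌋ = 2, remainder 0

[12; 1, 3, 8, 1, 2]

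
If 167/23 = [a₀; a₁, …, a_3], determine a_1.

3

Run the Euclidean algorithm, recording each quotient:
167 ÷ 23 → quotient 7, remainder 6
23 ÷ 6 → quotient 3, remainder 5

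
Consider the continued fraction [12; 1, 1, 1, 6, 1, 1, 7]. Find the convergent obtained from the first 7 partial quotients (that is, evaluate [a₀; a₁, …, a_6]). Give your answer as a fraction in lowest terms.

Build up convergents one term at a time:
a_0 = 12: 12/1
a_1 = 1: 13/1
a_2 = 1: 25/2
a_3 = 1: 38/3
a_4 = 6: 253/20
a_5 = 1: 291/23
a_6 = 1: 544/43

544/43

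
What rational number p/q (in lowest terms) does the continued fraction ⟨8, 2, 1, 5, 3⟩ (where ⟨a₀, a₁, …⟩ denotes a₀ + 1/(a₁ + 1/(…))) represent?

451/54

a_0 = 8: 8/1
a_1 = 2: 17/2
a_2 = 1: 25/3
a_3 = 5: 142/17
a_4 = 3: 451/54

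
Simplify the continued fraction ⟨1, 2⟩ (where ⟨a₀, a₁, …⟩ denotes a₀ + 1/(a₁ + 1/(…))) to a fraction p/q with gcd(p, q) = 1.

Starting at the tail and folding back:
Start with 2.
1 + 1/(2/1) = 1 + 1/2 = 3/2

3/2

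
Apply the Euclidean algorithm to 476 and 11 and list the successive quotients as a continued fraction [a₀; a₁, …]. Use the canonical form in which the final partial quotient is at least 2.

Apply division with remainder until the remainder is 0:
⌊476/11⌋ = 43, remainder 3
⌊11/3⌋ = 3, remainder 2
⌊3/2⌋ = 1, remainder 1
⌊2/1⌋ = 2, remainder 0

[43; 3, 1, 2]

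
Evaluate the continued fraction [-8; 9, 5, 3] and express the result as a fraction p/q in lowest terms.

-1160/147

Start with 3.
5 + 1/(3/1) = 5 + 1/3 = 16/3
9 + 1/(16/3) = 9 + 3/16 = 147/16
-8 + 1/(147/16) = -8 + 16/147 = -1160/147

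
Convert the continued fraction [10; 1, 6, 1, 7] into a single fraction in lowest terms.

685/63

a_0 = 10: 10/1
a_1 = 1: 11/1
a_2 = 6: 76/7
a_3 = 1: 87/8
a_4 = 7: 685/63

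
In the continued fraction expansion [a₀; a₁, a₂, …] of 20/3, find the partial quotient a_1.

1

Apply division with remainder until the remainder is 0:
20 ÷ 3 → quotient 6, remainder 2
3 ÷ 2 → quotient 1, remainder 1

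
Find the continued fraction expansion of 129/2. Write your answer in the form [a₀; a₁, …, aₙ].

[64; 2]

Repeatedly divide and take the remainder:
129 = 64·2 + 1, so a_0 = 64
2 = 2·1 + 0, so a_1 = 2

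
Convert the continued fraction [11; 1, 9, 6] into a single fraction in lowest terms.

726/61

Collapse the nested fraction from the inside out:
Start with 6.
9 + 1/(6/1) = 9 + 1/6 = 55/6
1 + 1/(55/6) = 1 + 6/55 = 61/55
11 + 1/(61/55) = 11 + 55/61 = 726/61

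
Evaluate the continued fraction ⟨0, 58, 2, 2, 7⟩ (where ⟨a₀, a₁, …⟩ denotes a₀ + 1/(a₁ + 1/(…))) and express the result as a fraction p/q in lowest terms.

37/2161

Start with 7.
2 + 1/(7/1) = 2 + 1/7 = 15/7
2 + 1/(15/7) = 2 + 7/15 = 37/15
58 + 1/(37/15) = 58 + 15/37 = 2161/37
0 + 1/(2161/37) = 0 + 37/2161 = 37/2161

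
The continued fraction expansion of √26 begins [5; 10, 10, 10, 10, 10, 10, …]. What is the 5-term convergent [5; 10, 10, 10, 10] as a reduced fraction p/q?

Build up convergents one term at a time:
a_0 = 5: 5/1
a_1 = 10: 51/10
a_2 = 10: 515/101
a_3 = 10: 5201/1020
a_4 = 10: 52525/10301

52525/10301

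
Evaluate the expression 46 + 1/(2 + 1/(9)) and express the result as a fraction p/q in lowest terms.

a_0 = 46: 46/1
a_1 = 2: 93/2
a_2 = 9: 883/19

883/19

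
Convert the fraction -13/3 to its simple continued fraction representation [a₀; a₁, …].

[-5; 1, 2]

⌊-13/3⌋ = -5, remainder 2
⌊3/2⌋ = 1, remainder 1
⌊2/1⌋ = 2, remainder 0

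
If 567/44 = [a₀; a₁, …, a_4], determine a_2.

567 = 12·44 + 39, so a_0 = 12
44 = 1·39 + 5, so a_1 = 1
39 = 7·5 + 4, so a_2 = 7

7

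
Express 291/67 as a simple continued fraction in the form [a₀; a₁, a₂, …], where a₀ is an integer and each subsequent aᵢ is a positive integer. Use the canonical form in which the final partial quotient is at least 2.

291 = 4·67 + 23, so a_0 = 4
67 = 2·23 + 21, so a_1 = 2
23 = 1·21 + 2, so a_2 = 1
21 = 10·2 + 1, so a_3 = 10
2 = 2·1 + 0, so a_4 = 2

[4; 2, 1, 10, 2]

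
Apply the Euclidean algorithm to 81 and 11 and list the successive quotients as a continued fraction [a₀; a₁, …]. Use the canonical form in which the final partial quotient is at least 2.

[7; 2, 1, 3]

81 = 7·11 + 4, so a_0 = 7
11 = 2·4 + 3, so a_1 = 2
4 = 1·3 + 1, so a_2 = 1
3 = 3·1 + 0, so a_3 = 3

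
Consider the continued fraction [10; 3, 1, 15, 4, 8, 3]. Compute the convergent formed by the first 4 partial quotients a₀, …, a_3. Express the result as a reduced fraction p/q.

646/63

Start with 15.
1 + 1/(15/1) = 1 + 1/15 = 16/15
3 + 1/(16/15) = 3 + 15/16 = 63/16
10 + 1/(63/16) = 10 + 16/63 = 646/63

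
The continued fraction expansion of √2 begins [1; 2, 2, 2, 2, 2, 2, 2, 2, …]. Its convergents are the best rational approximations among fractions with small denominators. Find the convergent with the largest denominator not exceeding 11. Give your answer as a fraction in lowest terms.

7/5

List convergents until the denominator exceeds the bound:
a_0 = 1: 1/1  (≤ bound)
a_1 = 2: 3/2  (≤ bound)
a_2 = 2: 7/5  (≤ bound)
a_3 = 2: 17/12  (> 11, stop)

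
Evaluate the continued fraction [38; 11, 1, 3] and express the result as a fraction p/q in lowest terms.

1790/47

Start with 3.
1 + 1/(3/1) = 1 + 1/3 = 4/3
11 + 1/(4/3) = 11 + 3/4 = 47/4
38 + 1/(47/4) = 38 + 4/47 = 1790/47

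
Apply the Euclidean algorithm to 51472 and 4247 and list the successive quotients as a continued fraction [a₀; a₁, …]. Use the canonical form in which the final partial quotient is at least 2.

51472 = 12·4247 + 508, so a_0 = 12
4247 = 8·508 + 183, so a_1 = 8
508 = 2·183 + 142, so a_2 = 2
183 = 1·142 + 41, so a_3 = 1
142 = 3·41 + 19, so a_4 = 3
41 = 2·19 + 3, so a_5 = 2
19 = 6·3 + 1, so a_6 = 6
3 = 3·1 + 0, so a_7 = 3

[12; 8, 2, 1, 3, 2, 6, 3]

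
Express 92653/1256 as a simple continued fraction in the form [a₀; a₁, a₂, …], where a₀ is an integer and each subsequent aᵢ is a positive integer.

⌊92653/1256⌋ = 73, remainder 965
⌊1256/965⌋ = 1, remainder 291
⌊965/291⌋ = 3, remainder 92
⌊291/92⌋ = 3, remainder 15
⌊92/15⌋ = 6, remainder 2
⌊15/2⌋ = 7, remainder 1
⌊2/1⌋ = 2, remainder 0

[73; 1, 3, 3, 6, 7, 2]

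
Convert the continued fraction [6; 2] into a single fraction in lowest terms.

13/2

a_0 = 6: 6/1
a_1 = 2: 13/2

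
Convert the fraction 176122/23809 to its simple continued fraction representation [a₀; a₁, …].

Apply division with remainder until the remainder is 0:
176122 ÷ 23809 → quotient 7, remainder 9459
23809 ÷ 9459 → quotient 2, remainder 4891
9459 ÷ 4891 → quotient 1, remainder 4568
4891 ÷ 4568 → quotient 1, remainder 323
4568 ÷ 323 → quotient 14, remainder 46
323 ÷ 46 → quotient 7, remainder 1
46 ÷ 1 → quotient 46, remainder 0

[7; 2, 1, 1, 14, 7, 46]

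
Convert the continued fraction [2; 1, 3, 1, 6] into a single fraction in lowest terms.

a_0 = 2: 2/1
a_1 = 1: 3/1
a_2 = 3: 11/4
a_3 = 1: 14/5
a_4 = 6: 95/34

95/34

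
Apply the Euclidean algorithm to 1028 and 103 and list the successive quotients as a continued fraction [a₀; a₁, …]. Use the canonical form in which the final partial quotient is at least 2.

1028 ÷ 103 → quotient 9, remainder 101
103 ÷ 101 → quotient 1, remainder 2
101 ÷ 2 → quotient 50, remainder 1
2 ÷ 1 → quotient 2, remainder 0

[9; 1, 50, 2]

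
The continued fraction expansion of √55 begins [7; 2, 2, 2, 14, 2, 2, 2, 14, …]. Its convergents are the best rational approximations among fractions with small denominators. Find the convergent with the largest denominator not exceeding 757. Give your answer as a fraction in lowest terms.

List convergents until the denominator exceeds the bound:
a_0 = 7: 7/1  (≤ bound)
a_1 = 2: 15/2  (≤ bound)
a_2 = 2: 37/5  (≤ bound)
a_3 = 2: 89/12  (≤ bound)
a_4 = 14: 1283/173  (≤ bound)
a_5 = 2: 2655/358  (≤ bound)
a_6 = 2: 6593/889  (> 757, stop)

2655/358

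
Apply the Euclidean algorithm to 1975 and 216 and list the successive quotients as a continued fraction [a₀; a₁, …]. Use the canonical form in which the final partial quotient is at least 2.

[9; 6, 1, 30]

1975 ÷ 216 → quotient 9, remainder 31
216 ÷ 31 → quotient 6, remainder 30
31 ÷ 30 → quotient 1, remainder 1
30 ÷ 1 → quotient 30, remainder 0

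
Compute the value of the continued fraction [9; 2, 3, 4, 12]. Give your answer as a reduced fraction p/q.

Use the convergent recurrence hₖ = aₖ·hₖ₋₁ + hₖ₋₂ (and likewise for the denominators kₖ):
a_0 = 9: 9/1
a_1 = 2: 19/2
a_2 = 3: 66/7
a_3 = 4: 283/30
a_4 = 12: 3462/367

3462/367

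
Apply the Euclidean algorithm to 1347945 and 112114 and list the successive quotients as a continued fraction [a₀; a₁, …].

[12; 43, 1, 1, 43, 1, 13, 2]

1347945 = 12·112114 + 2577, so a_0 = 12
112114 = 43·2577 + 1303, so a_1 = 43
2577 = 1·1303 + 1274, so a_2 = 1
1303 = 1·1274 + 29, so a_3 = 1
1274 = 43·29 + 27, so a_4 = 43
29 = 1·27 + 2, so a_5 = 1
27 = 13·2 + 1, so a_6 = 13
2 = 2·1 + 0, so a_7 = 2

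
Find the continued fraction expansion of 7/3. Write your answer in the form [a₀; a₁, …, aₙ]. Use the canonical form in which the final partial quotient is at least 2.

⌊7/3⌋ = 2, remainder 1
⌊3/1⌋ = 3, remainder 0

[2; 3]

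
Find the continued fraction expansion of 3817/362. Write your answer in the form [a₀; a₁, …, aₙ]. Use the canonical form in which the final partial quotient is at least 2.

[10; 1, 1, 5, 6, 2, 2]

3817 = 10·362 + 197, so a_0 = 10
362 = 1·197 + 165, so a_1 = 1
197 = 1·165 + 32, so a_2 = 1
165 = 5·32 + 5, so a_3 = 5
32 = 6·5 + 2, so a_4 = 6
5 = 2·2 + 1, so a_5 = 2
2 = 2·1 + 0, so a_6 = 2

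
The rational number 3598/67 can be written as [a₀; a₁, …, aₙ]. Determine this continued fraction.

Apply division with remainder until the remainder is 0:
⌊3598/67⌋ = 53, remainder 47
⌊67/47⌋ = 1, remainder 20
⌊47/20⌋ = 2, remainder 7
⌊20/7⌋ = 2, remainder 6
⌊7/6⌋ = 1, remainder 1
⌊6/1⌋ = 6, remainder 0

[53; 1, 2, 2, 1, 6]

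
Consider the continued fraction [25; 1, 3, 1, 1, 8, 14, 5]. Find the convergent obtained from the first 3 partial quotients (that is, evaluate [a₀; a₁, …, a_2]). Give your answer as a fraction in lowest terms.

Collapse the nested fraction from the inside out:
Start with 3.
1 + 1/(3/1) = 1 + 1/3 = 4/3
25 + 1/(4/3) = 25 + 3/4 = 103/4

103/4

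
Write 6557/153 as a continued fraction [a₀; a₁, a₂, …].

Apply division with remainder until the remainder is 0:
⌊6557/153⌋ = 42, remainder 131
⌊153/131⌋ = 1, remainder 22
⌊131/22⌋ = 5, remainder 21
⌊22/21⌋ = 1, remainder 1
⌊21/1⌋ = 21, remainder 0

[42; 1, 5, 1, 21]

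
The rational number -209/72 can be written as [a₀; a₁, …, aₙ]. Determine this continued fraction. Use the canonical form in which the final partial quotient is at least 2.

-209 ÷ 72 → quotient -3, remainder 7
72 ÷ 7 → quotient 10, remainder 2
7 ÷ 2 → quotient 3, remainder 1
2 ÷ 1 → quotient 2, remainder 0

[-3; 10, 3, 2]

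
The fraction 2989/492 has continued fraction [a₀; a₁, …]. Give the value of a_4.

1

2989 = 6·492 + 37, so a_0 = 6
492 = 13·37 + 11, so a_1 = 13
37 = 3·11 + 4, so a_2 = 3
11 = 2·4 + 3, so a_3 = 2
4 = 1·3 + 1, so a_4 = 1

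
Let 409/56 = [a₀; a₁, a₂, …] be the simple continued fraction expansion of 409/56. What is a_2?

3

Run the Euclidean algorithm, recording each quotient:
409 = 7·56 + 17, so a_0 = 7
56 = 3·17 + 5, so a_1 = 3
17 = 3·5 + 2, so a_2 = 3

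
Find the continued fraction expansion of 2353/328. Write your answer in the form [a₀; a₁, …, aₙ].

2353 ÷ 328 → quotient 7, remainder 57
328 ÷ 57 → quotient 5, remainder 43
57 ÷ 43 → quotient 1, remainder 14
43 ÷ 14 → quotient 3, remainder 1
14 ÷ 1 → quotient 14, remainder 0

[7; 5, 1, 3, 14]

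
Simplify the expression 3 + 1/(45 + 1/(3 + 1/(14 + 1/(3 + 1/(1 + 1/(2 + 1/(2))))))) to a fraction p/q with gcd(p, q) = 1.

156017/51626

Build up convergents one term at a time:
a_0 = 3: 3/1
a_1 = 45: 136/45
a_2 = 3: 411/136
a_3 = 14: 5890/1949
a_4 = 3: 18081/5983
a_5 = 1: 23971/7932
a_6 = 2: 66023/21847
a_7 = 2: 156017/51626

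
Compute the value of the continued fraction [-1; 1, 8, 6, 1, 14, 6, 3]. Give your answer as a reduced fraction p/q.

-1997/18261

Build up convergents one term at a time:
a_0 = -1: -1/1
a_1 = 1: 0/1
a_2 = 8: -1/9
a_3 = 6: -6/55
a_4 = 1: -7/64
a_5 = 14: -104/951
a_6 = 6: -631/5770
a_7 = 3: -1997/18261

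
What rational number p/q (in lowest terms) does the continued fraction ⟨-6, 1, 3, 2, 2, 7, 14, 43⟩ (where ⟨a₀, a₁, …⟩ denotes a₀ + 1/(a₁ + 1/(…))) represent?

-518701/99235

a_0 = -6: -6/1
a_1 = 1: -5/1
a_2 = 3: -21/4
a_3 = 2: -47/9
a_4 = 2: -115/22
a_5 = 7: -852/163
a_6 = 14: -12043/2304
a_7 = 43: -518701/99235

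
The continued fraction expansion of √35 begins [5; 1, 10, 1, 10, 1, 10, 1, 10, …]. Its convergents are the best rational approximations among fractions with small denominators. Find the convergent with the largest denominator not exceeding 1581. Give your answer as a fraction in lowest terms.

9235/1561

a_0 = 5: 5/1  (≤ bound)
a_1 = 1: 6/1  (≤ bound)
a_2 = 10: 65/11  (≤ bound)
a_3 = 1: 71/12  (≤ bound)
a_4 = 10: 775/131  (≤ bound)
a_5 = 1: 846/143  (≤ bound)
a_6 = 10: 9235/1561  (≤ bound)
a_7 = 1: 10081/1704  (> 1581, stop)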